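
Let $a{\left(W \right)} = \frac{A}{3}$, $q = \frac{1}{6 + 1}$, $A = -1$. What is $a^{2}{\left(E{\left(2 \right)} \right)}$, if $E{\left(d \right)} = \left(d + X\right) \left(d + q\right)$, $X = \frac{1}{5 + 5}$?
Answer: $\frac{1}{9} \approx 0.11111$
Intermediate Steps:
$X = \frac{1}{10} \approx 0.1$
$q = \frac{1}{7} \approx 0.14286$
$E{\left(d \right)} = \left(\frac{1}{7} + d\right) \left(\frac{1}{10} + d\right)$ ($E{\left(d \right)} = \left(d + \frac{1}{10}\right) \left(d + \frac{1}{7}\right) = \left(\frac{1}{10} + d\right) \left(\frac{1}{7} + d\right) = \left(\frac{1}{7} + d\right) \left(\frac{1}{10} + d\right)$)
$a{\left(W \right)} = - \frac{1}{3}$
$a^{2}{\left(E{\left(2 \right)} \right)} = \left(- \frac{1}{3}\right)^{2} = \frac{1}{9}$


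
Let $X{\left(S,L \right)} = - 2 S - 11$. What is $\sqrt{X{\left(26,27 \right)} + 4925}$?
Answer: $\sqrt{4862} \approx 69.728$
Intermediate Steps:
$X{\left(S,L \right)} = -11 - 2 S$
$\sqrt{X{\left(26,27 \right)} + 4925} = \sqrt{\left(-11 - 52\right) + 4925} = \sqrt{-63 + 4925} = \sqrt{4862}$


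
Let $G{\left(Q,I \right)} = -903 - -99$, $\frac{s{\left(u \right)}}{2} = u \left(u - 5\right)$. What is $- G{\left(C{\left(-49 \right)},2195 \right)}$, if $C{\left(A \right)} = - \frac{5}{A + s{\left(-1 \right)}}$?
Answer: $804$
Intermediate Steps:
$s{\left(u \right)} = 2 u \left(-5 + u\right)$ ($s{\left(u \right)} = 2 u \left(u - 5\right) = 2 u \left(-5 + u\right)$)
$C{\left(A \right)} = - \frac{5}{12 + A}$ ($C{\left(A \right)} = - \frac{5}{A + 2 \left(-1\right) \left(-5 - 1\right)} = - \frac{5}{A + 2 \left(-1\right) \left(-6\right)} = - \frac{5}{A + 12} = - \frac{5}{12 + A}$)
$G{\left(Q,I \right)} = -804$ ($G{\left(Q,I \right)} = -903 + 99 = -804$)
$- G{\left(C{\left(-49 \right)},2195 \right)} = \left(-1\right) \left(-804\right) = 804$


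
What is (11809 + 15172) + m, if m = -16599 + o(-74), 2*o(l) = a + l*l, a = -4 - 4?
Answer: 13116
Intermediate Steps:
a = -8
o(l) = -4 + l²/2 (o(l) = (-8 + l*l)/2 = (-8 + l²)/2 = -4 + l²/2)
m = -13865 (m = -16599 + (-4 + (½)*(-74)²) = -16599 + (-4 + (½)*5476) = -16599 + (-4 + 2738) = -16599 + 2734 = -13865)
(11809 + 15172) + m = (11809 + 15172) - 13865 = 26981 - 13865 = 13116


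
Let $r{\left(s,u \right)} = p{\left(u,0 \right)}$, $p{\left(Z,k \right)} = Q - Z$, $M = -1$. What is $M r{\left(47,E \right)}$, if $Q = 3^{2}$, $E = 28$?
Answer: $19$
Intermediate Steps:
$Q = 9$
$p{\left(Z,k \right)} = 9 - Z$
$r{\left(s,u \right)} = 9 - u$
$M r{\left(47,E \right)} = - (9 - 28) = \left(-1\right) \left(-19\right) = 19$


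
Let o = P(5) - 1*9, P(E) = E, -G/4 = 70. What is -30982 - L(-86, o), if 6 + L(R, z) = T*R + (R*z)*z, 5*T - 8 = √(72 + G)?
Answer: -147312/5 + 344*I*√13/5 ≈ -29462.0 + 248.06*I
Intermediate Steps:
G = -280 (G = -4*70 = -280)
T = 8/5 + 4*I*√13/5 (T = 8/5 + √(72 - 280)/5 = 8/5 + √(-208)/5 = 8/5 + (4*I*√13)/5 = 8/5 + 4*I*√13/5 ≈ 1.6 + 2.8844*I)
o = -4 (o = 5 - 1*9 = 5 - 9 = -4)
L(R, z) = -6 + R*z² + R*(8/5 + 4*I*√13/5) (L(R, z) = -6 + ((8/5 + 4*I*√13/5)*R + (R*z)*z) = -6 + (R*(8/5 + 4*I*√13/5) + R*z²) = -6 + (R*z² + R*(8/5 + 4*I*√13/5)) = -6 + R*z² + R*(8/5 + 4*I*√13/5))
-30982 - L(-86, o) = -30982 - (-6 - 86*(-4)² + (⅘)*(-86)*(2 + I*√13)) = -30982 - (-6 - 86*16 + (-688/5 - 344*I*√13/5)) = -30982 - (-6 - 1376 + (-688/5 - 344*I*√13/5)) = -30982 - (-7598/5 - 344*I*√13/5) = -30982 + (7598/5 + 344*I*√13/5) = -147312/5 + 344*I*√13/5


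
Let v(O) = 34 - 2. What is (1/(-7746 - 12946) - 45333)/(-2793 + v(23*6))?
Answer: 938030437/57130612 ≈ 16.419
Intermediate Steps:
v(O) = 32
(1/(-7746 - 12946) - 45333)/(-2793 + v(23*6)) = (1/(-7746 - 12946) - 45333)/(-2793 + 32) = (1/(-20692) - 45333)/(-2761) = (-1/20692 - 45333)*(-1/2761) = -938030437/20692*(-1/2761) = 938030437/57130612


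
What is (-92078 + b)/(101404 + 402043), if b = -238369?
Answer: -330447/503447 ≈ -0.65637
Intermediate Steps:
(-92078 + b)/(101404 + 402043) = (-92078 - 238369)/(101404 + 402043) = -330447/503447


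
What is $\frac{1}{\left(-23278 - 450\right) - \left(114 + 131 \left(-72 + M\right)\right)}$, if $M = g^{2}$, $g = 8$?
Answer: $- \frac{1}{22794} \approx -4.3871 \cdot 10^{-5}$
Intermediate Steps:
$M = 64$ ($M = 8^{2} = 64$)
$\frac{1}{\left(-23278 - 450\right) - \left(114 + 131 \left(-72 + M\right)\right)} = \frac{1}{\left(-23278 - 450\right) - \left(114 + 131 \left(-72 + 64\right)\right)} = \frac{1}{-23728 - -934} = \frac{1}{-23728 + \left(1048 - 114\right)} = \frac{1}{-23728 + 934} = \frac{1}{-22794} = - \frac{1}{22794}$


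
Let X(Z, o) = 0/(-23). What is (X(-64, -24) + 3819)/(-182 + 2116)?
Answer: 3819/1934 ≈ 1.9747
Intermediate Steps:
X(Z, o) = 0 (X(Z, o) = 0*(-1/23) = 0)
(X(-64, -24) + 3819)/(-182 + 2116) = (0 + 3819)/(-182 + 2116) = 3819/1934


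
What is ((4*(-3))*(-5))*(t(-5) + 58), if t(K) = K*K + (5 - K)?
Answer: 5580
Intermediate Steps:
t(K) = 5 + K² - K (t(K) = K² + (5 - K) = 5 + K² - K)
((4*(-3))*(-5))*(t(-5) + 58) = ((4*(-3))*(-5))*((5 + (-5)² - 1*(-5)) + 58) = (-12*(-5))*((5 + 25 + 5) + 58) = 60*(35 + 58) = 60*93 = 5580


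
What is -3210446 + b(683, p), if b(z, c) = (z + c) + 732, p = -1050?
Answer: -3210081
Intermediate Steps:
b(z, c) = 732 + c + z (b(z, c) = (c + z) + 732 = 732 + c + z)
-3210446 + b(683, p) = -3210446 + (732 - 1050 + 683) = -3210446 + 365 = -3210081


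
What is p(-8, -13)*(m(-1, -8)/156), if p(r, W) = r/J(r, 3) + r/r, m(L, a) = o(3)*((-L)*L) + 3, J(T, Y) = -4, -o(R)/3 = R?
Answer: 3/13 ≈ 0.23077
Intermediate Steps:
o(R) = -3*R
m(L, a) = 3 + 9*L**2 (m(L, a) = (-3*3)*((-L)*L) + 3 = -(-9)*L**2 + 3 = 9*L**2 + 3 = 3 + 9*L**2)
p(r, W) = 1 - r/4 (p(r, W) = r/(-4) + r/r = r*(-1/4) + 1 = -r/4 + 1 = 1 - r/4)
p(-8, -13)*(m(-1, -8)/156) = (1 - 1/4*(-8))*((3 + 9*(-1)**2)/156) = (1 + 2)*((3 + 9*1)*(1/156)) = 3*((3 + 9)*(1/156)) = 3*(12*(1/156)) = 3*(1/13) = 3/13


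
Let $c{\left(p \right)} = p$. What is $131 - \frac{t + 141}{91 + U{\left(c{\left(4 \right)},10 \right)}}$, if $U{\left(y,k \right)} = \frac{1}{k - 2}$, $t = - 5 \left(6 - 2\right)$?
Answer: $\frac{94531}{729} \approx 129.67$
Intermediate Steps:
$t = -20$ ($t = \left(-5\right) 4 = -20$)
$U{\left(y,k \right)} = \frac{1}{-2 + k}$
$131 - \frac{t + 141}{91 + U{\left(c{\left(4 \right)},10 \right)}} = 131 - \frac{-20 + 141}{91 + \frac{1}{-2 + 10}} = 131 - \frac{121}{91 + \frac{1}{8}} = 131 - \frac{121}{\frac{729}{8}} = 131 - 121 \cdot \frac{8}{729} = 131 - \frac{968}{729} = \frac{94531}{729}$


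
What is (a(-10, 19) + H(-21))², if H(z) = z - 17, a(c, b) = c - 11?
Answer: 3481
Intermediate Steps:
a(c, b) = -11 + c
H(z) = -17 + z
(a(-10, 19) + H(-21))² = ((-11 - 10) + (-17 - 21))² = (-21 - 38)² = (-59)² = 3481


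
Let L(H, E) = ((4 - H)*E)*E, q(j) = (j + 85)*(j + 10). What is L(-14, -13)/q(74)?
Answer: 169/742 ≈ 0.22776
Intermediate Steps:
q(j) = (10 + j)*(85 + j) (q(j) = (85 + j)*(10 + j) = (10 + j)*(85 + j))
L(H, E) = E²*(4 - H) (L(H, E) = (E*(4 - H))*E = E²*(4 - H))
L(-14, -13)/q(74) = ((-13)²*(4 - 1*(-14)))/(850 + 74² + 95*74) = (169*(4 + 14))/(850 + 5476 + 7030) = (169*18)/13356 = 3042*(1/13356) = 169/742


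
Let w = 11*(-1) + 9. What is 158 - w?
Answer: 160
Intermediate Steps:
w = -2 (w = -11 + 9 = -2)
158 - w = 158 - 1*(-2) = 158 + 2 = 160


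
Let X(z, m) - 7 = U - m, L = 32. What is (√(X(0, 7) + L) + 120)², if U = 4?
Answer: 15876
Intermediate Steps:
X(z, m) = 11 - m (X(z, m) = 7 + (4 - m) = 11 - m)
(√(X(0, 7) + L) + 120)² = (√((11 - 1*7) + 32) + 120)² = (√((11 - 7) + 32) + 120)² = (√(4 + 32) + 120)² = (√36 + 120)² = (6 + 120)² = 126² = 15876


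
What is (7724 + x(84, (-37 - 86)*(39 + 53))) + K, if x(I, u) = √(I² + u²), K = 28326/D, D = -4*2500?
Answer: 38605837/5000 + 12*√889298 ≈ 19037.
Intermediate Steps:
D = -10000
K = -14163/5000 (K = 28326/(-10000) = 28326*(-1/10000) = -14163/5000 ≈ -2.8326)
(7724 + x(84, (-37 - 86)*(39 + 53))) + K = (7724 + √(84² + ((-37 - 86)*(39 + 53))²)) - 14163/5000 = (7724 + √(7056 + (-123*92)²)) - 14163/5000 = (7724 + √(7056 + (-11316)²)) - 14163/5000 = (7724 + √(7056 + 128051856)) - 14163/5000 = (7724 + √128058912) - 14163/5000 = (7724 + 12*√889298) - 14163/5000 = 38605837/5000 + 12*√889298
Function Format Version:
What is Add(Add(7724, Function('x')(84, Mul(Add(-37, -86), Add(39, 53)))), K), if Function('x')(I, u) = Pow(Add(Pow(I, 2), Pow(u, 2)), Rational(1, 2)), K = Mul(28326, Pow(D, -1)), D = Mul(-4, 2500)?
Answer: Add(Rational(38605837, 5000), Mul(12, Pow(889298, Rational(1, 2)))) ≈ 19037.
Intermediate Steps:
D = -10000
K = Rational(-14163, 5000) (K = Mul(28326, Pow(-10000, -1)) = Mul(28326, Rational(-1, 10000)) = Rational(-14163, 5000) ≈ -2.8326)
Add(Add(7724, Function('x')(84, Mul(Add(-37, -86), Add(39, 53)))), K) = Add(Add(7724, Pow(Add(Pow(84, 2), Pow(Mul(Add(-37, -86), Add(39, 53)), 2)), Rational(1, 2))), Rational(-14163, 5000)) = Add(Add(7724, Pow(Add(7056, Pow(Mul(-123, 92), 2)), Rational(1, 2))), Rational(-14163, 5000)) = Add(Add(7724, Pow(Add(7056, Pow(-11316, 2)), Rational(1, 2))), Rational(-14163, 5000)) = Add(Add(7724, Pow(Add(7056, 128051856), Rational(1, 2))), Rational(-14163, 5000)) = Add(Add(7724, Pow(128058912, Rational(1, 2))), Rational(-14163, 5000)) = Add(Add(7724, Mul(12, Pow(889298, Rational(1, 2)))), Rational(-14163, 5000)) = Add(Rational(38605837, 5000), Mul(12, Pow(889298, Rational(1, 2))))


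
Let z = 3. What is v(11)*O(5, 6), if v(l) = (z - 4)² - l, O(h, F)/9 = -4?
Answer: 360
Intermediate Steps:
O(h, F) = -36 (O(h, F) = 9*(-4) = -36)
v(l) = 1 - l (v(l) = (3 - 4)² - l = (-1)² - l = 1 - l)
v(11)*O(5, 6) = (1 - 1*11)*(-36) = (1 - 11)*(-36) = -10*(-36) = 360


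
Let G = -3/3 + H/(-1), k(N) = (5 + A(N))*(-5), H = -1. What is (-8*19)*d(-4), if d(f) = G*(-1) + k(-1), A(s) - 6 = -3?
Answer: 6080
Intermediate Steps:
A(s) = 3 (A(s) = 6 - 3 = 3)
k(N) = -40 (k(N) = (5 + 3)*(-5) = 8*(-5) = -40)
G = 0 (G = -3/3 - 1/(-1) = -3*1/3 - 1*(-1) = -1 + 1 = 0)
d(f) = -40 (d(f) = 0*(-1) - 40 = 0 - 40 = -40)
(-8*19)*d(-4) = -8*19*(-40) = -152*(-40) = 6080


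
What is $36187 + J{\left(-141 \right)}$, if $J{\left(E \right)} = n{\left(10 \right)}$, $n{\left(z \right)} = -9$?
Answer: $36178$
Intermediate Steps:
$J{\left(E \right)} = -9$
$36187 + J{\left(-141 \right)} = 36187 - 9 = 36178$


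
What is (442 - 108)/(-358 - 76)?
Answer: -167/217 ≈ -0.76959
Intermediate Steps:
(442 - 108)/(-358 - 76) = 334/(-434) = 334*(-1/434) = -167/217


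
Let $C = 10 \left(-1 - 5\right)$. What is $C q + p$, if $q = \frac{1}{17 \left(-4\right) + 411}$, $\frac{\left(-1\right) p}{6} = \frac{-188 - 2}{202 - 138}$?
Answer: $\frac{96795}{5488} \approx 17.638$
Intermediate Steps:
$p = \frac{285}{16}$ ($p = - 6 \frac{-188 - 2}{202 - 138} = - 6 \left(- \frac{190}{64}\right) = - 6 \left(\left(-190\right) \frac{1}{64}\right) = \left(-6\right) \left(- \frac{95}{32}\right) = \frac{285}{16} \approx 17.813$)
$C = -60$ ($C = 10 \left(-6\right) = -60$)
$q = \frac{1}{343}$ ($q = \frac{1}{-68 + 411} = \frac{1}{343} \approx 0.0029155$)
$C q + p = \left(-60\right) \frac{1}{343} + \frac{285}{16} = - \frac{60}{343} + \frac{285}{16} = \frac{96795}{5488}$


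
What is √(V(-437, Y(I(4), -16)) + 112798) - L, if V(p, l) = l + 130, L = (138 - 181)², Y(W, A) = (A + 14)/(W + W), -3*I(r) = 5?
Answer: -1849 + √2823215/5 ≈ -1513.0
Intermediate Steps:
I(r) = -5/3 (I(r) = -⅓*5 = -5/3)
Y(W, A) = (14 + A)/(2*W) (Y(W, A) = (14 + A)/((2*W)) = (14 + A)*(1/(2*W)) = (14 + A)/(2*W))
L = 1849 (L = (-43)² = 1849)
V(p, l) = 130 + l
√(V(-437, Y(I(4), -16)) + 112798) - L = √((130 + (14 - 16)/(2*(-5/3))) + 112798) - 1*1849 = √((130 + (½)*(-⅗)*(-2)) + 112798) - 1849 = √((130 + ⅗) + 112798) - 1849 = √(653/5 + 112798) - 1849 = √(564643/5) - 1849 = √2823215/5 - 1849 = -1849 + √2823215/5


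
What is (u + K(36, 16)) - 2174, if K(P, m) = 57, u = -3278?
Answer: -5395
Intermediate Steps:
(u + K(36, 16)) - 2174 = (-3278 + 57) - 2174 = -3221 - 2174 = -5395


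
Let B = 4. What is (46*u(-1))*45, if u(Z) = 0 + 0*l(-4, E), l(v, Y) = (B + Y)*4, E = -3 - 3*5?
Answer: 0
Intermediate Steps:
E = -18 (E = -3 - 15 = -18)
l(v, Y) = 16 + 4*Y (l(v, Y) = (4 + Y)*4 = 16 + 4*Y)
u(Z) = 0 (u(Z) = 0 + 0*(16 + 4*(-18)) = 0 + 0*(16 - 72) = 0 + 0*(-56) = 0 + 0 = 0)
(46*u(-1))*45 = (46*0)*45 = 0*45 = 0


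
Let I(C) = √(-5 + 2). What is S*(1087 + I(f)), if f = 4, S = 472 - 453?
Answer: 20653 + 19*I*√3 ≈ 20653.0 + 32.909*I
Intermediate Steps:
S = 19
I(C) = I*√3 (I(C) = √(-3) = I*√3)
S*(1087 + I(f)) = 19*(1087 + I*√3) = 20653 + 19*I*√3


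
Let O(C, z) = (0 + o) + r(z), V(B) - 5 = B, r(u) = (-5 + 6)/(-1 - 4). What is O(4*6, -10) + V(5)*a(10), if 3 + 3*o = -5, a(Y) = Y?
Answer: 1457/15 ≈ 97.133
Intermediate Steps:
o = -8/3 (o = -1 + (⅓)*(-5) = -1 - 5/3 = -8/3 ≈ -2.6667)
r(u) = -⅕ (r(u) = 1/(-5) = 1*(-⅕) = -⅕)
V(B) = 5 + B
O(C, z) = -43/15 (O(C, z) = (0 - 8/3) - ⅕ = -8/3 - ⅕ = -43/15)
O(4*6, -10) + V(5)*a(10) = -43/15 + (5 + 5)*10 = -43/15 + 10*10 = -43/15 + 100 = 1457/15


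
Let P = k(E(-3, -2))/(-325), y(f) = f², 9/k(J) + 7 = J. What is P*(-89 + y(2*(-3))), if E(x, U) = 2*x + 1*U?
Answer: -159/1625 ≈ -0.097846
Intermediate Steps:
E(x, U) = U + 2*x (E(x, U) = 2*x + U = U + 2*x)
k(J) = 9/(-7 + J)
P = 3/1625 (P = (9/(-7 + (-2 + 2*(-3))))/(-325) = (9/(-7 + (-2 - 6)))*(-1/325) = (9/(-7 - 8))*(-1/325) = (9/(-15))*(-1/325) = (9*(-1/15))*(-1/325) = -⅗*(-1/325) = 3/1625 ≈ 0.0018462)
P*(-89 + y(2*(-3))) = 3*(-89 + (2*(-3))²)/1625 = 3*(-89 + (-6)²)/1625 = 3*(-89 + 36)/1625 = (3/1625)*(-53) = -159/1625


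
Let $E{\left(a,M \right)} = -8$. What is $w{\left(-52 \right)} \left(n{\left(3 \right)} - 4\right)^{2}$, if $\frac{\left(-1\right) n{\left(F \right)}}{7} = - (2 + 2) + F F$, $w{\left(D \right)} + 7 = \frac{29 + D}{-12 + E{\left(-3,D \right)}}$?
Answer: $- \frac{177957}{20} \approx -8897.8$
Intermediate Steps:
$w{\left(D \right)} = - \frac{169}{20} - \frac{D}{20}$ ($w{\left(D \right)} = -7 + \frac{29 + D}{-12 - 8} = -7 + \frac{29 + D}{-20} = -7 + \left(29 + D\right) \left(- \frac{1}{20}\right) = -7 - \left(\frac{29}{20} + \frac{D}{20}\right) = - \frac{169}{20} - \frac{D}{20}$)
$n{\left(F \right)} = 28 - 7 F^{2}$ ($n{\left(F \right)} = - 7 \left(- (2 + 2) + F F\right) = - 7 \left(\left(-1\right) 4 + F^{2}\right) = - 7 \left(-4 + F^{2}\right) = 28 - 7 F^{2}$)
$w{\left(-52 \right)} \left(n{\left(3 \right)} - 4\right)^{2} = \left(- \frac{169}{20} - - \frac{13}{5}\right) \left(\left(28 - 7 \cdot 3^{2}\right) - 4\right)^{2} = \left(- \frac{169}{20} + \frac{13}{5}\right) \left(\left(28 - 63\right) - 4\right)^{2} = - \frac{117 \left(\left(28 - 63\right) - 4\right)^{2}}{20} = - \frac{117 \left(-35 - 4\right)^{2}}{20} = - \frac{117 \left(-39\right)^{2}}{20} = \left(- \frac{117}{20}\right) 1521 = - \frac{177957}{20}$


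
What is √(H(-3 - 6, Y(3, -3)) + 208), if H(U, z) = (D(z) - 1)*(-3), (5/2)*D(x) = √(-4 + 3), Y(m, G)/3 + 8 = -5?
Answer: √(5275 - 30*I)/5 ≈ 14.526 - 0.041306*I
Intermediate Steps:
Y(m, G) = -39 (Y(m, G) = -24 + 3*(-5) = -24 - 15 = -39)
D(x) = 2*I/5 (D(x) = 2*√(-4 + 3)/5 = 2*√(-1)/5 = 2*I/5)
H(U, z) = 3 - 6*I/5 (H(U, z) = (2*I/5 - 1)*(-3) = (-1 + 2*I/5)*(-3) = 3 - 6*I/5)
√(H(-3 - 6, Y(3, -3)) + 208) = √((3 - 6*I/5) + 208) = √(211 - 6*I/5)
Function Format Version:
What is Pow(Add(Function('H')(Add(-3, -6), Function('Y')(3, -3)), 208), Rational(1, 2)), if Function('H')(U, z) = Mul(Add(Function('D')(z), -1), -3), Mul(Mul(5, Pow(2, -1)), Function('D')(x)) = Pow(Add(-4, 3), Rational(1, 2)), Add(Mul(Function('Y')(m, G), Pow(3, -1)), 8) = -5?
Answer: Mul(Rational(1, 5), Pow(Add(5275, Mul(-30, I)), Rational(1, 2))) ≈ Add(14.526, Mul(-0.041306, I))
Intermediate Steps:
Function('Y')(m, G) = -39 (Function('Y')(m, G) = Add(-24, Mul(3, -5)) = Add(-24, -15) = -39)
Function('D')(x) = Mul(Rational(2, 5), I) (Function('D')(x) = Mul(Rational(2, 5), Pow(Add(-4, 3), Rational(1, 2))) = Mul(Rational(2, 5), Pow(-1, Rational(1, 2))) = Mul(Rational(2, 5), I))
Function('H')(U, z) = Add(3, Mul(Rational(-6, 5), I)) (Function('H')(U, z) = Mul(Add(Mul(Rational(2, 5), I), -1), -3) = Mul(Add(-1, Mul(Rational(2, 5), I)), -3) = Add(3, Mul(Rational(-6, 5), I)))
Pow(Add(Function('H')(Add(-3, -6), Function('Y')(3, -3)), 208), Rational(1, 2)) = Pow(Add(Add(3, Mul(Rational(-6, 5), I)), 208), Rational(1, 2)) = Pow(Add(211, Mul(Rational(-6, 5), I)), Rational(1, 2))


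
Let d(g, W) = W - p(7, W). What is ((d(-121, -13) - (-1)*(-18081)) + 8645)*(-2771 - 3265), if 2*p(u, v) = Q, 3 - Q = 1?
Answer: 57040200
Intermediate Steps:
Q = 2 (Q = 3 - 1*1 = 3 - 1 = 2)
p(u, v) = 1 (p(u, v) = (1/2)*2 = 1)
d(g, W) = -1 + W (d(g, W) = W - 1*1 = W - 1 = -1 + W)
((d(-121, -13) - (-1)*(-18081)) + 8645)*(-2771 - 3265) = (((-1 - 13) - (-1)*(-18081)) + 8645)*(-2771 - 3265) = ((-14 - 1*18081) + 8645)*(-6036) = ((-14 - 18081) + 8645)*(-6036) = (-18095 + 8645)*(-6036) = -9450*(-6036) = 57040200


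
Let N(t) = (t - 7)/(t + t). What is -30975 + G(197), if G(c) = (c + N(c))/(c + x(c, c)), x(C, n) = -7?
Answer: -579677673/18715 ≈ -30974.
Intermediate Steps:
N(t) = (-7 + t)/(2*t) (N(t) = (-7 + t)/((2*t)) = (-7 + t)*(1/(2*t)) = (-7 + t)/(2*t))
G(c) = (c + (-7 + c)/(2*c))/(-7 + c) (G(c) = (c + (-7 + c)/(2*c))/(c - 7) = (c + (-7 + c)/(2*c))/(-7 + c))
-30975 + G(197) = -30975 + (1/2)*(-7 + 197 + 2*197**2)/(197*(-7 + 197)) = -30975 + (1/2)*(1/197)*(-7 + 197 + 2*38809)/190 = -30975 + (1/2)*(1/197)*(1/190)*(-7 + 197 + 77618) = -30975 + (1/2)*(1/197)*(1/190)*77808 = -30975 + 19452/18715 = -579677673/18715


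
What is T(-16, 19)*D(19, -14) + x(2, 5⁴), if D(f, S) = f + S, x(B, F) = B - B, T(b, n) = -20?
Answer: -100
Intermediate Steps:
x(B, F) = 0
D(f, S) = S + f
T(-16, 19)*D(19, -14) + x(2, 5⁴) = -20*(-14 + 19) + 0 = -20*5 + 0 = -100 + 0 = -100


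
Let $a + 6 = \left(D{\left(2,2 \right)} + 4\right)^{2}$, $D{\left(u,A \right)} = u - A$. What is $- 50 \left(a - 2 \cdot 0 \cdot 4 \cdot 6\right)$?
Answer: $-500$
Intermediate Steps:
$a = 10$ ($a = -6 + \left(\left(2 - 2\right) + 4\right)^{2} = -6 + \left(0 + 4\right)^{2} = -6 + 4^{2} = -6 + 16 = 10$)
$- 50 \left(a - 2 \cdot 0 \cdot 4 \cdot 6\right) = - 50 \left(10 - 2 \cdot 0 \cdot 4 \cdot 6\right) = - 50 \left(10 - 2 \cdot 0 \cdot 6\right) = - 50 \left(10 - 0\right) = - 50 \left(10 + 0\right) = \left(-50\right) 10 = -500$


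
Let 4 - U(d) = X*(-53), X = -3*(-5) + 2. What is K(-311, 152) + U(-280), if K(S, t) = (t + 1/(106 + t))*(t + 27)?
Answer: 7253333/258 ≈ 28114.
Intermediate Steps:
X = 17 (X = 15 + 2 = 17)
K(S, t) = (27 + t)*(t + 1/(106 + t)) (K(S, t) = (t + 1/(106 + t))*(27 + t) = (27 + t)*(t + 1/(106 + t)))
U(d) = 905 (U(d) = 4 - 17*(-53) = 4 - 1*(-901) = 4 + 901 = 905)
K(-311, 152) + U(-280) = (27 + 152³ + 133*152² + 2863*152)/(106 + 152) + 905 = (27 + 3511808 + 133*23104 + 435176)/258 + 905 = (27 + 3511808 + 3072832 + 435176)/258 + 905 = (1/258)*7019843 + 905 = 7019843/258 + 905 = 7253333/258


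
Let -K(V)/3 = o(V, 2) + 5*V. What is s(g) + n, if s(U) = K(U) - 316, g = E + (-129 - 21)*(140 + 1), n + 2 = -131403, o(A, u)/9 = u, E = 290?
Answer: 181125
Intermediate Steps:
o(A, u) = 9*u
K(V) = -54 - 15*V (K(V) = -3*(9*2 + 5*V) = -3*(18 + 5*V) = -54 - 15*V)
n = -131405 (n = -2 - 131403 = -131405)
g = -20860 (g = 290 + (-129 - 21)*(140 + 1) = 290 - 150*141 = 290 - 21150 = -20860)
s(U) = -370 - 15*U (s(U) = (-54 - 15*U) - 316 = -370 - 15*U)
s(g) + n = (-370 - 15*(-20860)) - 131405 = (-370 + 312900) - 131405 = 312530 - 131405 = 181125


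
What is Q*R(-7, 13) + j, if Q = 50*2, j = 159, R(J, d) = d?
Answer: 1459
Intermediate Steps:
Q = 100
Q*R(-7, 13) + j = 100*13 + 159 = 1300 + 159 = 1459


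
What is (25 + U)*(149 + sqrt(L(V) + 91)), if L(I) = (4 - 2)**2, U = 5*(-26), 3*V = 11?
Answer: -15645 - 105*sqrt(95) ≈ -16668.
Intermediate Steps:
V = 11/3 (V = (1/3)*11 = 11/3 ≈ 3.6667)
U = -130
L(I) = 4 (L(I) = 2**2 = 4)
(25 + U)*(149 + sqrt(L(V) + 91)) = (25 - 130)*(149 + sqrt(4 + 91)) = -105*(149 + sqrt(95)) = -15645 - 105*sqrt(95)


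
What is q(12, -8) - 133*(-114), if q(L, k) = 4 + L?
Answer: 15178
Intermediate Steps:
q(12, -8) - 133*(-114) = (4 + 12) - 133*(-114) = 16 + 15162 = 15178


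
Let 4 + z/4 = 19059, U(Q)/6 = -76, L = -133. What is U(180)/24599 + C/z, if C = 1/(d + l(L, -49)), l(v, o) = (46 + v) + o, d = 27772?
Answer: -960525634921/51815725216080 ≈ -0.018537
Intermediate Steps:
U(Q) = -456 (U(Q) = 6*(-76) = -456)
l(v, o) = 46 + o + v
z = 76220 (z = -16 + 4*19059 = -16 + 76236 = 76220)
C = 1/27636 (C = 1/(27772 + (46 - 49 - 133)) = 1/(27772 - 136) = 1/27636 ≈ 3.6185e-5)
U(180)/24599 + C/z = -456/24599 + (1/27636)/76220 = -456*1/24599 + (1/27636)*(1/76220) = -456/24599 + 1/2106415920 = -960525634921/51815725216080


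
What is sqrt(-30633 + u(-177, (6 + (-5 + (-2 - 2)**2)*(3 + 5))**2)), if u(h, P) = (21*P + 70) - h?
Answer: sqrt(155170) ≈ 393.92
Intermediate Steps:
u(h, P) = 70 - h + 21*P (u(h, P) = (70 + 21*P) - h = 70 - h + 21*P)
sqrt(-30633 + u(-177, (6 + (-5 + (-2 - 2)**2)*(3 + 5))**2)) = sqrt(-30633 + (70 - 1*(-177) + 21*(6 + (-5 + (-2 - 2)**2)*(3 + 5))**2)) = sqrt(-30633 + (70 + 177 + 21*(6 + (-5 + (-4)**2)*8)**2)) = sqrt(-30633 + (70 + 177 + 21*(6 + (-5 + 16)*8)**2)) = sqrt(-30633 + (70 + 177 + 21*(6 + 11*8)**2)) = sqrt(-30633 + (70 + 177 + 21*(6 + 88)**2)) = sqrt(-30633 + (70 + 177 + 21*94**2)) = sqrt(-30633 + (70 + 177 + 21*8836)) = sqrt(-30633 + (70 + 177 + 185556)) = sqrt(-30633 + 185803) = sqrt(155170)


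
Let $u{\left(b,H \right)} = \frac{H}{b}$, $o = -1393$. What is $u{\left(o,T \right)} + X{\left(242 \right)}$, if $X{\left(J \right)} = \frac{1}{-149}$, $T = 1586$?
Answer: $- \frac{237707}{207557} \approx -1.1453$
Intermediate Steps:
$X{\left(J \right)} = - \frac{1}{149}$
$u{\left(o,T \right)} + X{\left(242 \right)} = \frac{1586}{-1393} - \frac{1}{149} = 1586 \left(- \frac{1}{1393}\right) - \frac{1}{149} = - \frac{1586}{1393} - \frac{1}{149} = - \frac{237707}{207557}$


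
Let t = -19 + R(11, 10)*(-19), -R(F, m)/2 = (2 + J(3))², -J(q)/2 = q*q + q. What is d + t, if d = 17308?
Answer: 35681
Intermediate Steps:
J(q) = -2*q - 2*q² (J(q) = -2*(q*q + q) = -2*(q² + q) = -2*(q + q²) = -2*q - 2*q²)
R(F, m) = -968 (R(F, m) = -2*(2 - 2*3*(1 + 3))² = -2*(2 - 2*3*4)² = -2*(2 - 24)² = -2*(-22)² = -2*484 = -968)
t = 18373 (t = -19 - 968*(-19) = -19 + 18392 = 18373)
d + t = 17308 + 18373 = 35681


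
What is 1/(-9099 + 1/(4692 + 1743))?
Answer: -6435/58552064 ≈ -0.00010990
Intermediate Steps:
1/(-9099 + 1/(4692 + 1743)) = 1/(-9099 + 1/6435) = 1/(-58552064/6435) = -6435/58552064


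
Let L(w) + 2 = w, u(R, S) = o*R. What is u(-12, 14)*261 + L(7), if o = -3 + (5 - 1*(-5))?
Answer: -21919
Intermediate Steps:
o = 7 (o = -3 + (5 + 5) = -3 + 10 = 7)
u(R, S) = 7*R
L(w) = -2 + w
u(-12, 14)*261 + L(7) = (7*(-12))*261 + (-2 + 7) = -84*261 + 5 = -21924 + 5 = -21919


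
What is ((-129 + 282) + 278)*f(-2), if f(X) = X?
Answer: -862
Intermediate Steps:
((-129 + 282) + 278)*f(-2) = ((-129 + 282) + 278)*(-2) = (153 + 278)*(-2) = 431*(-2) = -862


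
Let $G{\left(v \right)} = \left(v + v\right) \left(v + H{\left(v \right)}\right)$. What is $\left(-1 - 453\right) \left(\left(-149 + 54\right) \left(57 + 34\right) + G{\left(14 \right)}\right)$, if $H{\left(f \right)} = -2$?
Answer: $3772286$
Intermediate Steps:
$G{\left(v \right)} = 2 v \left(-2 + v\right)$ ($G{\left(v \right)} = \left(v + v\right) \left(v - 2\right) = 2 v \left(-2 + v\right)$)
$\left(-1 - 453\right) \left(\left(-149 + 54\right) \left(57 + 34\right) + G{\left(14 \right)}\right) = \left(-1 - 453\right) \left(\left(-149 + 54\right) \left(57 + 34\right) + 2 \cdot 14 \left(-2 + 14\right)\right) = - 454 \left(\left(-95\right) 91 + 2 \cdot 14 \cdot 12\right) = - 454 \left(-8645 + 336\right) = \left(-454\right) \left(-8309\right) = 3772286$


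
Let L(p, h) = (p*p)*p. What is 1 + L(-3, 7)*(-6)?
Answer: 163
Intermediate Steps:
L(p, h) = p³ (L(p, h) = p²*p = p³)
1 + L(-3, 7)*(-6) = 1 + (-3)³*(-6) = 1 - 27*(-6) = 1 + 162 = 163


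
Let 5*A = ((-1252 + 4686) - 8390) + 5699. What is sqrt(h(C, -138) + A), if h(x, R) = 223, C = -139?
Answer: sqrt(9290)/5 ≈ 19.277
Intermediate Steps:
A = 743/5 (A = (((-1252 + 4686) - 8390) + 5699)/5 = ((3434 - 8390) + 5699)/5 = (-4956 + 5699)/5 = (1/5)*743 = 743/5 ≈ 148.60)
sqrt(h(C, -138) + A) = sqrt(223 + 743/5) = sqrt(1858/5) = sqrt(9290)/5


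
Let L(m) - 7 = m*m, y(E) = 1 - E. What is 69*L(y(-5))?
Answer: 2967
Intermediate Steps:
L(m) = 7 + m² (L(m) = 7 + m*m = 7 + m²)
69*L(y(-5)) = 69*(7 + (1 - 1*(-5))²) = 69*(7 + (1 + 5)²) = 69*(7 + 6²) = 69*(7 + 36) = 69*43 = 2967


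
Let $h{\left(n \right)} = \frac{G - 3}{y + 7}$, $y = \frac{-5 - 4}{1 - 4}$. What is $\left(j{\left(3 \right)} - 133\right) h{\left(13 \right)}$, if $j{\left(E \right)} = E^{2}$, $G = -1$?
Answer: $\frac{248}{5} \approx 49.6$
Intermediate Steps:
$y = 3$ ($y = - \frac{9}{-3} = \left(-9\right) \left(- \frac{1}{3}\right) = 3$)
$h{\left(n \right)} = - \frac{2}{5}$ ($h{\left(n \right)} = \frac{-1 - 3}{3 + 7} = - \frac{4}{10} = \left(-4\right) \frac{1}{10} = - \frac{2}{5}$)
$\left(j{\left(3 \right)} - 133\right) h{\left(13 \right)} = \left(3^{2} - 133\right) \left(- \frac{2}{5}\right) = \left(9 - 133\right) \left(- \frac{2}{5}\right) = \left(-124\right) \left(- \frac{2}{5}\right) = \frac{248}{5}$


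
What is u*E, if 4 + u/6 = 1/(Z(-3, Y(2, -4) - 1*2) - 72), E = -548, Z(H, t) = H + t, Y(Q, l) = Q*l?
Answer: 1121208/85 ≈ 13191.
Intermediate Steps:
u = -2046/85 (u = -24 + 6/((-3 + (2*(-4) - 1*2)) - 72) = -24 + 6/((-3 + (-8 - 2)) - 72) = -24 + 6/((-3 - 10) - 72) = -24 + 6/(-13 - 72) = -24 + 6/(-85) = -24 + 6*(-1/85) = -24 - 6/85 = -2046/85 ≈ -24.071)
u*E = -2046/85*(-548) = 1121208/85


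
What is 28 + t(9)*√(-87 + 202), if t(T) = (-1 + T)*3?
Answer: 28 + 24*√115 ≈ 285.37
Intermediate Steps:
t(T) = -3 + 3*T
28 + t(9)*√(-87 + 202) = 28 + (-3 + 3*9)*√(-87 + 202) = 28 + (-3 + 27)*√115 = 28 + 24*√115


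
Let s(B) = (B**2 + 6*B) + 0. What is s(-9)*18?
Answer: 486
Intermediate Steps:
s(B) = B**2 + 6*B
s(-9)*18 = -9*(6 - 9)*18 = -9*(-3)*18 = 27*18 = 486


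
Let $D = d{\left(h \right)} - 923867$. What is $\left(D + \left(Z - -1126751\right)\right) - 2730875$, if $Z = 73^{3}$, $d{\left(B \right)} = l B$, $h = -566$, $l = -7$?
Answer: $-2135012$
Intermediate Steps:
$d{\left(B \right)} = - 7 B$
$Z = 389017$
$D = -919905$ ($D = \left(-7\right) \left(-566\right) - 923867 = 3962 - 923867 = -919905$)
$\left(D + \left(Z - -1126751\right)\right) - 2730875 = \left(-919905 + \left(389017 - -1126751\right)\right) - 2730875 = \left(-919905 + \left(389017 + 1126751\right)\right) - 2730875 = \left(-919905 + 1515768\right) - 2730875 = 595863 - 2730875 = -2135012$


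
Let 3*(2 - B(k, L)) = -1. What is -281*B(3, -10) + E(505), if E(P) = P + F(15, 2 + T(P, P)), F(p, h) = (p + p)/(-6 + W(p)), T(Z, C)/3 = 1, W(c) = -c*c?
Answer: -34834/231 ≈ -150.80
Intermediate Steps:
W(c) = -c**2
T(Z, C) = 3 (T(Z, C) = 3*1 = 3)
B(k, L) = 7/3 (B(k, L) = 2 - 1/3*(-1) = 2 + 1/3 = 7/3)
F(p, h) = 2*p/(-6 - p**2) (F(p, h) = (p + p)/(-6 - p**2) = (2*p)/(-6 - p**2) = 2*p/(-6 - p**2))
E(P) = -10/77 + P (E(P) = P - 2*15/(6 + 15**2) = P - 2*15/(6 + 225) = P - 2*15/231 = P - 2*15*1/231 = P - 10/77 = -10/77 + P)
-281*B(3, -10) + E(505) = -281*7/3 + (-10/77 + 505) = -1967/3 + 38875/77 = -34834/231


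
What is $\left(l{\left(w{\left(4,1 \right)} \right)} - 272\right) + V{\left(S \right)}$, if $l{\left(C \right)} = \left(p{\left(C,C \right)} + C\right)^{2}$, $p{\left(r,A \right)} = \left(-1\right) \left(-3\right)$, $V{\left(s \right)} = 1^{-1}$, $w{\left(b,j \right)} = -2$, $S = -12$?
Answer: $-270$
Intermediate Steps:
$V{\left(s \right)} = 1$
$p{\left(r,A \right)} = 3$
$l{\left(C \right)} = \left(3 + C\right)^{2}$
$\left(l{\left(w{\left(4,1 \right)} \right)} - 272\right) + V{\left(S \right)} = \left(\left(3 - 2\right)^{2} - 272\right) + 1 = \left(1^{2} - 272\right) + 1 = \left(1 - 272\right) + 1 = -271 + 1 = -270$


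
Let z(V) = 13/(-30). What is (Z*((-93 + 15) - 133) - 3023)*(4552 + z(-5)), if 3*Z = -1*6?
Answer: -118386249/10 ≈ -1.1839e+7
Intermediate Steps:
Z = -2 (Z = (-1*6)/3 = (⅓)*(-6) = -2)
z(V) = -13/30 (z(V) = 13*(-1/30) = -13/30)
(Z*((-93 + 15) - 133) - 3023)*(4552 + z(-5)) = (-2*((-93 + 15) - 133) - 3023)*(4552 - 13/30) = (-2*(-78 - 133) - 3023)*(136547/30) = (-2*(-211) - 3023)*(136547/30) = (422 - 3023)*(136547/30) = -2601*136547/30 = -118386249/10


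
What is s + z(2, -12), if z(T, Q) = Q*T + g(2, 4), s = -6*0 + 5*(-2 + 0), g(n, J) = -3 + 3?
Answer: -34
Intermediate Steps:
g(n, J) = 0
s = -10 (s = 0 + 5*(-2) = 0 - 10 = -10)
z(T, Q) = Q*T (z(T, Q) = Q*T + 0 = Q*T)
s + z(2, -12) = -10 - 12*2 = -10 - 24 = -34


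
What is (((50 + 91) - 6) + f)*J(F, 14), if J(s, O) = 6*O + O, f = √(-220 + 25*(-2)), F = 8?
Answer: 13230 + 294*I*√30 ≈ 13230.0 + 1610.3*I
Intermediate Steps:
f = 3*I*√30 (f = √(-220 - 50) = √(-270) = 3*I*√30 ≈ 16.432*I)
J(s, O) = 7*O
(((50 + 91) - 6) + f)*J(F, 14) = (((50 + 91) - 6) + 3*I*√30)*(7*14) = ((141 - 6) + 3*I*√30)*98 = (135 + 3*I*√30)*98 = 13230 + 294*I*√30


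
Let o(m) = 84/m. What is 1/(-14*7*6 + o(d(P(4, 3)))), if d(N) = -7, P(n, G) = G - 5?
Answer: -1/600 ≈ -0.0016667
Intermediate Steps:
P(n, G) = -5 + G
1/(-14*7*6 + o(d(P(4, 3)))) = 1/(-14*7*6 + 84/(-7)) = 1/(-98*6 + 84*(-⅐)) = 1/(-588 - 12) = 1/(-600) = -1/600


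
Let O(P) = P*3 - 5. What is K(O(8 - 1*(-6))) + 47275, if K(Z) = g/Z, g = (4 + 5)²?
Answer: 1749256/37 ≈ 47277.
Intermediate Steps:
O(P) = -5 + 3*P (O(P) = 3*P - 5 = -5 + 3*P)
g = 81 (g = 9² = 81)
K(Z) = 81/Z
K(O(8 - 1*(-6))) + 47275 = 81/(-5 + 3*(8 - 1*(-6))) + 47275 = 81/(-5 + 3*(8 + 6)) + 47275 = 81/(-5 + 3*14) + 47275 = 81/(-5 + 42) + 47275 = 81/37 + 47275 = 1749256/37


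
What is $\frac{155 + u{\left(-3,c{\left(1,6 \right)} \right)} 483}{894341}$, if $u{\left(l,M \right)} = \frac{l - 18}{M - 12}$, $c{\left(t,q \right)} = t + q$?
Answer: $\frac{10918}{4471705} \approx 0.0024416$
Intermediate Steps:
$c{\left(t,q \right)} = q + t$
$u{\left(l,M \right)} = \frac{-18 + l}{-12 + M}$
$\frac{155 + u{\left(-3,c{\left(1,6 \right)} \right)} 483}{894341} = \frac{155 + \frac{-18 - 3}{-12 + \left(6 + 1\right)} 483}{894341} = \left(155 + \frac{1}{-12 + 7} \left(-21\right) 483\right) \frac{1}{894341} = \left(155 + \frac{1}{-5} \left(-21\right) 483\right) \frac{1}{894341} = \left(155 + \left(- \frac{1}{5}\right) \left(-21\right) 483\right) \frac{1}{894341} = \left(155 + \frac{21}{5} \cdot 483\right) \frac{1}{894341} = \left(155 + \frac{10143}{5}\right) \frac{1}{894341} = \frac{10918}{5} \cdot \frac{1}{894341} = \frac{10918}{4471705}$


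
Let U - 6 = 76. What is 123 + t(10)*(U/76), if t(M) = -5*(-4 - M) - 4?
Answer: 3690/19 ≈ 194.21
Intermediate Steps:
U = 82 (U = 6 + 76 = 82)
t(M) = 16 + 5*M (t(M) = (20 + 5*M) - 4 = 16 + 5*M)
123 + t(10)*(U/76) = 123 + (16 + 5*10)*(82/76) = 123 + (16 + 50)*(82*(1/76)) = 123 + 66*(41/38) = 123 + 1353/19 = 3690/19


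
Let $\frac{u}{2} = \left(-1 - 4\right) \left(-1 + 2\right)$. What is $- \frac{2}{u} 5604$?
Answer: $\frac{5604}{5} \approx 1120.8$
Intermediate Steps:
$u = -10$ ($u = 2 \left(-1 - 4\right) \left(-1 + 2\right) = 2 \left(\left(-5\right) 1\right) = 2 \left(-5\right) = -10$)
$- \frac{2}{u} 5604 = - \frac{2}{-10} \cdot 5604 = \left(-2\right) \left(- \frac{1}{10}\right) 5604 = \frac{1}{5} \cdot 5604 = \frac{5604}{5}$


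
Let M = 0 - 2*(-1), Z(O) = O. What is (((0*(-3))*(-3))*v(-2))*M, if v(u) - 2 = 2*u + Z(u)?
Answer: 0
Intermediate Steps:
v(u) = 2 + 3*u (v(u) = 2 + (2*u + u) = 2 + 3*u)
M = 2 (M = 0 + 2 = 2)
(((0*(-3))*(-3))*v(-2))*M = (((0*(-3))*(-3))*(2 + 3*(-2)))*2 = ((0*(-3))*(2 - 6))*2 = (0*(-4))*2 = 0*2 = 0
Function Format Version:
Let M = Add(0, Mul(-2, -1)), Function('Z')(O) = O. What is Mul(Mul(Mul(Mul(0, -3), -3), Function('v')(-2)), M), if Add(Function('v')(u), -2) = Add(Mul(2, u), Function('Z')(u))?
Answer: 0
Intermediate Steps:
Function('v')(u) = Add(2, Mul(3, u)) (Function('v')(u) = Add(2, Add(Mul(2, u), u)) = Add(2, Mul(3, u)))
M = 2 (M = Add(0, 2) = 2)
Mul(Mul(Mul(Mul(0, -3), -3), Function('v')(-2)), M) = Mul(Mul(Mul(Mul(0, -3), -3), Add(2, Mul(3, -2))), 2) = Mul(Mul(Mul(0, -3), Add(2, -6)), 2) = Mul(Mul(0, -4), 2) = Mul(0, 2) = 0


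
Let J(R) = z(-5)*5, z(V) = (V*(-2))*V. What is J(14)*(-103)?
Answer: 25750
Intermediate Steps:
z(V) = -2*V² (z(V) = (-2*V)*V = -2*V²)
J(R) = -250 (J(R) = -2*(-5)²*5 = -2*25*5 = -50*5 = -250)
J(14)*(-103) = -250*(-103) = 25750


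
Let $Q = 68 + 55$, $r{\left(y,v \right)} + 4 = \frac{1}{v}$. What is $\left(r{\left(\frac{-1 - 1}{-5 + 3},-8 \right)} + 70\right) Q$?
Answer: $\frac{64821}{8} \approx 8102.6$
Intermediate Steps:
$r{\left(y,v \right)} = -4 + \frac{1}{v}$
$Q = 123$
$\left(r{\left(\frac{-1 - 1}{-5 + 3},-8 \right)} + 70\right) Q = \left(\left(-4 + \frac{1}{-8}\right) + 70\right) 123 = \left(\left(-4 - \frac{1}{8}\right) + 70\right) 123 = \left(- \frac{33}{8} + 70\right) 123 = \frac{527}{8} \cdot 123 = \frac{64821}{8}$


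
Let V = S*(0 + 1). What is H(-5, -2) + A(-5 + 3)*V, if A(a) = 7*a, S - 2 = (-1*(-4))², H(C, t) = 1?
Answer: -251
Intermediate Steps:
S = 18 (S = 2 + (-1*(-4))² = 2 + 4² = 2 + 16 = 18)
V = 18 (V = 18*(0 + 1) = 18*1 = 18)
H(-5, -2) + A(-5 + 3)*V = 1 + (7*(-5 + 3))*18 = 1 + (7*(-2))*18 = 1 - 14*18 = 1 - 252 = -251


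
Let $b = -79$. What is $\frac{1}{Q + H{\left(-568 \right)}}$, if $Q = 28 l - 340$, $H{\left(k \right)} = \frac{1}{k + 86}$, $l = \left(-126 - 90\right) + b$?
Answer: $- \frac{482}{4145201} \approx -0.00011628$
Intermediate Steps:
$l = -295$ ($l = \left(-126 - 90\right) - 79 = -216 - 79 = -295$)
$H{\left(k \right)} = \frac{1}{86 + k}$
$Q = -8600$ ($Q = 28 \left(-295\right) - 340 = -8260 - 340 = -8600$)
$\frac{1}{Q + H{\left(-568 \right)}} = \frac{1}{-8600 + \frac{1}{86 - 568}} = \frac{1}{-8600 + \frac{1}{-482}} = \frac{1}{-8600 - \frac{1}{482}} = \frac{1}{- \frac{4145201}{482}} = - \frac{482}{4145201}$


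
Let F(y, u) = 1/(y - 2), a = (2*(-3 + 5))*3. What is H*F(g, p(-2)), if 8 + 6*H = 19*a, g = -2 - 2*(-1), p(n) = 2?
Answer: -55/3 ≈ -18.333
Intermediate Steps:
a = 12 (a = (2*2)*3 = 4*3 = 12)
g = 0 (g = -2 + 2 = 0)
F(y, u) = 1/(-2 + y)
H = 110/3 (H = -4/3 + (19*12)/6 = -4/3 + (⅙)*228 = -4/3 + 38 = 110/3 ≈ 36.667)
H*F(g, p(-2)) = 110/(3*(-2 + 0)) = (110/3)/(-2) = (110/3)*(-½) = -55/3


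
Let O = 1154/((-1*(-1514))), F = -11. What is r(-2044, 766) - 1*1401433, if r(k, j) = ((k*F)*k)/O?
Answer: -35598299913/577 ≈ -6.1695e+7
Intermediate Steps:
O = 577/757 (O = 1154/1514 = 1154*(1/1514) = 577/757 ≈ 0.76222)
r(k, j) = -8327*k²/577 (r(k, j) = ((k*(-11))*k)/(577/757) = ((-11*k)*k)*(757/577) = -11*k²*(757/577) = -8327*k²/577)
r(-2044, 766) - 1*1401433 = -8327/577*(-2044)² - 1*1401433 = -8327/577*4177936 - 1401433 = -34789673072/577 - 1401433 = -35598299913/577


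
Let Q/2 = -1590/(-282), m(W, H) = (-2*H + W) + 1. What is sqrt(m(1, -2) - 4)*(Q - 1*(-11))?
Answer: 1047*sqrt(2)/47 ≈ 31.504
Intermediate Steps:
m(W, H) = 1 + W - 2*H (m(W, H) = (W - 2*H) + 1 = 1 + W - 2*H)
Q = 530/47 (Q = 2*(-1590/(-282)) = 2*(-1590*(-1/282)) = 2*(265/47) = 530/47 ≈ 11.277)
sqrt(m(1, -2) - 4)*(Q - 1*(-11)) = sqrt((1 + 1 - 2*(-2)) - 4)*(530/47 - 1*(-11)) = sqrt((1 + 1 + 4) - 4)*(530/47 + 11) = sqrt(6 - 4)*(1047/47) = sqrt(2)*(1047/47) = 1047*sqrt(2)/47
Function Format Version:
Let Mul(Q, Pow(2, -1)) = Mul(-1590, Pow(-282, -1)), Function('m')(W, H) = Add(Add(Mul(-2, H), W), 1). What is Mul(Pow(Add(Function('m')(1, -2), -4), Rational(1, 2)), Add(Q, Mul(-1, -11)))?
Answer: Mul(Rational(1047, 47), Pow(2, Rational(1, 2))) ≈ 31.504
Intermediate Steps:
Function('m')(W, H) = Add(1, W, Mul(-2, H)) (Function('m')(W, H) = Add(Add(W, Mul(-2, H)), 1) = Add(1, W, Mul(-2, H)))
Q = Rational(530, 47) (Q = Mul(2, Mul(-1590, Pow(-282, -1))) = Mul(2, Mul(-1590, Rational(-1, 282))) = Mul(2, Rational(265, 47)) = Rational(530, 47) ≈ 11.277)
Mul(Pow(Add(Function('m')(1, -2), -4), Rational(1, 2)), Add(Q, Mul(-1, -11))) = Mul(Pow(Add(Add(1, 1, Mul(-2, -2)), -4), Rational(1, 2)), Add(Rational(530, 47), Mul(-1, -11))) = Mul(Pow(Add(Add(1, 1, 4), -4), Rational(1, 2)), Add(Rational(530, 47), 11)) = Mul(Pow(Add(6, -4), Rational(1, 2)), Rational(1047, 47)) = Mul(Pow(2, Rational(1, 2)), Rational(1047, 47)) = Mul(Rational(1047, 47), Pow(2, Rational(1, 2)))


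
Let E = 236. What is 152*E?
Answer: 35872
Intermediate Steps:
152*E = 152*236 = 35872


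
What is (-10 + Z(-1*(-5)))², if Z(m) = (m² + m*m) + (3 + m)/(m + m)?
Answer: 41616/25 ≈ 1664.6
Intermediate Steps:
Z(m) = 2*m² + (3 + m)/(2*m) (Z(m) = (m² + m²) + (3 + m)/((2*m)) = 2*m² + (3 + m)*(1/(2*m)) = 2*m² + (3 + m)/(2*m))
(-10 + Z(-1*(-5)))² = (-10 + (3 - 1*(-5) + 4*(-1*(-5))³)/(2*((-1*(-5)))))² = (-10 + (½)*(3 + 5 + 4*5³)/5)² = (-10 + (½)*(⅕)*(3 + 5 + 4*125))² = (-10 + (½)*(⅕)*(3 + 5 + 500))² = (-10 + (½)*(⅕)*508)² = (-10 + 254/5)² = (204/5)² = 41616/25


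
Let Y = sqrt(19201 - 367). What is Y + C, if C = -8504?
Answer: -8504 + sqrt(18834) ≈ -8366.8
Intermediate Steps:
Y = sqrt(18834) ≈ 137.24
Y + C = sqrt(18834) - 8504 = -8504 + sqrt(18834)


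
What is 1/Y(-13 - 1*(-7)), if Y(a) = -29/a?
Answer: 6/29 ≈ 0.20690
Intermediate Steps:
1/Y(-13 - 1*(-7)) = 1/(-29/(-13 - 1*(-7))) = 1/(-29/(-13 + 7)) = 1/(-29/(-6)) = 1/(-29*(-⅙)) = 1/(29/6) = 6/29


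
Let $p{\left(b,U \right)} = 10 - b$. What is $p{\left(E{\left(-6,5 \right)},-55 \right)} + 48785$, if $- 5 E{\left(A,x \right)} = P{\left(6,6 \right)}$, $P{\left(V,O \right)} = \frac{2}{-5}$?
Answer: $\frac{1219873}{25} \approx 48795.0$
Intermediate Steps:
$P{\left(V,O \right)} = - \frac{2}{5}$ ($P{\left(V,O \right)} = 2 \left(- \frac{1}{5}\right) = - \frac{2}{5}$)
$E{\left(A,x \right)} = \frac{2}{25}$ ($E{\left(A,x \right)} = \left(- \frac{1}{5}\right) \left(- \frac{2}{5}\right) = \frac{2}{25}$)
$p{\left(E{\left(-6,5 \right)},-55 \right)} + 48785 = \left(10 - \frac{2}{25}\right) + 48785 = \frac{248}{25} + 48785 = \frac{1219873}{25}$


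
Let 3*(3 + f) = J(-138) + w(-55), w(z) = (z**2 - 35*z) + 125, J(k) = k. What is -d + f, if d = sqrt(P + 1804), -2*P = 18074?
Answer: 4928/3 - I*sqrt(7233) ≈ 1642.7 - 85.047*I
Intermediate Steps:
P = -9037 (P = -1/2*18074 = -9037)
d = I*sqrt(7233) (d = sqrt(-9037 + 1804) = sqrt(-7233) = I*sqrt(7233) ≈ 85.047*I)
w(z) = 125 + z**2 - 35*z
f = 4928/3 (f = -3 + (-138 + (125 + (-55)**2 - 35*(-55)))/3 = -3 + (-138 + (125 + 3025 + 1925))/3 = -3 + (-138 + 5075)/3 = -3 + (1/3)*4937 = -3 + 4937/3 = 4928/3 ≈ 1642.7)
-d + f = -I*sqrt(7233) + 4928/3 = 4928/3 - I*sqrt(7233)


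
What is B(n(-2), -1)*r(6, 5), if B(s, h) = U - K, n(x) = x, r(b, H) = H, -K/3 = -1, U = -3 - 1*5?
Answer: -55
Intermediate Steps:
U = -8 (U = -3 - 5 = -8)
K = 3 (K = -3*(-1) = 3)
B(s, h) = -11 (B(s, h) = -8 - 1*3 = -8 - 3 = -11)
B(n(-2), -1)*r(6, 5) = -11*5 = -55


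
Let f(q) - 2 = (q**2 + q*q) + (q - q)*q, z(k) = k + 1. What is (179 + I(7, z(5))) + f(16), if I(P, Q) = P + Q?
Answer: 706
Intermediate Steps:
z(k) = 1 + k
f(q) = 2 + 2*q**2 (f(q) = 2 + ((q**2 + q*q) + (q - q)*q) = 2 + ((q**2 + q**2) + 0*q) = 2 + (2*q**2 + 0) = 2 + 2*q**2)
(179 + I(7, z(5))) + f(16) = (179 + (7 + (1 + 5))) + (2 + 2*16**2) = (179 + (7 + 6)) + (2 + 2*256) = (179 + 13) + (2 + 512) = 192 + 514 = 706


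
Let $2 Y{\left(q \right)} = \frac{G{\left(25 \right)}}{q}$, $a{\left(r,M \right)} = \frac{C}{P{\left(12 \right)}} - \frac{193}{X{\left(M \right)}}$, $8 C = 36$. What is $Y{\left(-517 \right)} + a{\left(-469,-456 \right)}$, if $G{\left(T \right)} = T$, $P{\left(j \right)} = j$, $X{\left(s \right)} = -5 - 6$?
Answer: $\frac{6729}{376} \approx 17.896$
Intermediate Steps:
$C = \frac{9}{2}$ ($C = \frac{1}{8} \cdot 36 = \frac{9}{2} \approx 4.5$)
$X{\left(s \right)} = -11$
$a{\left(r,M \right)} = \frac{1577}{88}$ ($a{\left(r,M \right)} = \frac{9}{2 \cdot 12} - \frac{193}{-11} = \frac{9}{2} \cdot \frac{1}{12} - - \frac{193}{11} = \frac{3}{8} + \frac{193}{11} = \frac{1577}{88}$)
$Y{\left(q \right)} = \frac{25}{2 q}$ ($Y{\left(q \right)} = \frac{25 \frac{1}{q}}{2} = \frac{25}{2 q}$)
$Y{\left(-517 \right)} + a{\left(-469,-456 \right)} = \frac{25}{2 \left(-517\right)} + \frac{1577}{88} = \frac{25}{2} \left(- \frac{1}{517}\right) + \frac{1577}{88} = - \frac{25}{1034} + \frac{1577}{88} = \frac{6729}{376}$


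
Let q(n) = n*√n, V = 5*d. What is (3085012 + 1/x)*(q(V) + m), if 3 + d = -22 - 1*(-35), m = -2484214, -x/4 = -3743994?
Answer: -57386667078294419291/7487988 + 5775133208964125*√2/7487988 ≈ -7.6627e+12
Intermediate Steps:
x = 14975976 (x = -4*(-3743994) = 14975976)
d = 10 (d = -3 + (-22 - 1*(-35)) = -3 + (-22 + 35) = -3 + 13 = 10)
V = 50 (V = 5*10 = 50)
q(n) = n^(3/2)
(3085012 + 1/x)*(q(V) + m) = (3085012 + 1/14975976)*(50^(3/2) - 2484214) = (3085012 + 1/14975976)*(250*√2 - 2484214) = 46201065671713*(-2484214 + 250*√2)/14975976 = -57386667078294419291/7487988 + 5775133208964125*√2/7487988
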